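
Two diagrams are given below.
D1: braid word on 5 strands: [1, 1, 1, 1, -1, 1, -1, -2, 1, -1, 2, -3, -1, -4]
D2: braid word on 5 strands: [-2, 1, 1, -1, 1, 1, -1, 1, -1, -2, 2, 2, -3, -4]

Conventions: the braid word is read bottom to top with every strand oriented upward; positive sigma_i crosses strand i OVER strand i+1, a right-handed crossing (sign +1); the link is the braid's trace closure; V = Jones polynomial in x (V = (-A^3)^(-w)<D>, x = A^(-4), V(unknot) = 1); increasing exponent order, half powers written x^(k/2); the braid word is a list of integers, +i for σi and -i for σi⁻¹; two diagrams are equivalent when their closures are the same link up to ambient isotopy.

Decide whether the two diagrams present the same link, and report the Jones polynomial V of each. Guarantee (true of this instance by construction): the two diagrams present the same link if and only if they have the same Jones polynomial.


same link: yes
V(D1) = 1 + x + x^2 + x^3  [14 crossings, <D> = A^-12 + A^-8 + A^-4 + 1, w = 0]
V(D2) = 1 + x + x^2 + x^3  (w 0, c 14, <D> = A^-12 + A^-8 + A^-4 + 1)
note: Markov moves rewrite D1 (14 crossings) into D2 (14)


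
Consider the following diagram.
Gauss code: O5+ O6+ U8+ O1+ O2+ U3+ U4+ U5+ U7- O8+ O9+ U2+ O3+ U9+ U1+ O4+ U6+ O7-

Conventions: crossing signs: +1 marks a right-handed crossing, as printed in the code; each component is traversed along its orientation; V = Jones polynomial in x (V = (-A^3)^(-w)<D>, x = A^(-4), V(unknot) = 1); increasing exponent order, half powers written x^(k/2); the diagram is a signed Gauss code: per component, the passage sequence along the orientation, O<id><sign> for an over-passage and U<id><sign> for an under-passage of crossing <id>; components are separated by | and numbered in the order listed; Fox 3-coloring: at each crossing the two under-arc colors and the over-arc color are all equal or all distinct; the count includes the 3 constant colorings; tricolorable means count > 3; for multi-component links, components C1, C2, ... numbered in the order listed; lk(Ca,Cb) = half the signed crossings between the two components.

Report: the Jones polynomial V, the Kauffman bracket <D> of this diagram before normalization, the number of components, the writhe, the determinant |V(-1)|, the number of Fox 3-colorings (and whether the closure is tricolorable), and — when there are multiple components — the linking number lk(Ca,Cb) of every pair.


Jones polynomial: V(x) = x^2 + x^4 - x^5 + x^6 - x^7
<D> = A^-7 - A^-3 + A - A^5 - A^13; writhe +7
components 1, writhe +7 (9 crossings)
3-colorings: 3 of 3^9, det 5 — not tricolorable
note: V spans 5 powers of x: at least 5 crossings in any diagram


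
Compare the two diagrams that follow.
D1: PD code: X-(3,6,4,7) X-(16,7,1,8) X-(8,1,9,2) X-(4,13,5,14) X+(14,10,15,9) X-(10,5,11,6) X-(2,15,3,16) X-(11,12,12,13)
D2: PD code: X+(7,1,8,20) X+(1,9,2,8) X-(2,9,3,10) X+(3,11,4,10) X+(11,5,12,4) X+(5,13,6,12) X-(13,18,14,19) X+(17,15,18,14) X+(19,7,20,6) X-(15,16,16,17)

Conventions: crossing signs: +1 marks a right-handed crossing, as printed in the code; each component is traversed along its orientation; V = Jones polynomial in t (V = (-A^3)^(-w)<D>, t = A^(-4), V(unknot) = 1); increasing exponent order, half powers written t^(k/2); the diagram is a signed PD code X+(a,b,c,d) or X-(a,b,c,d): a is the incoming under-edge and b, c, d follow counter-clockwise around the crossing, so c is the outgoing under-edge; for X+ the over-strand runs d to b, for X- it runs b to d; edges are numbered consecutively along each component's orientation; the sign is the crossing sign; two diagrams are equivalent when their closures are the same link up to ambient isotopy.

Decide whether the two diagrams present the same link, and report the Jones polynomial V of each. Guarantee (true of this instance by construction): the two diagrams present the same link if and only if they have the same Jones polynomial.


equivalent: no
V(D1) = -t^-6 + t^-5 - t^-4 + 2t^-3 - t^-2 + t^-1  (w -6, c 8, <D> = A^-14 - A^-10 + 2A^-6 - A^-2 + A^2 - A^6)
V(D2) = t^2 + t^4 - t^5 + t^6 - t^7  [10 crossings, <D> = -A^-16 + A^-12 - A^-8 + A^-4 + A^4, w = +4]
key observation: 2 classes among 2 diagrams; unequal V(t) rules out equality


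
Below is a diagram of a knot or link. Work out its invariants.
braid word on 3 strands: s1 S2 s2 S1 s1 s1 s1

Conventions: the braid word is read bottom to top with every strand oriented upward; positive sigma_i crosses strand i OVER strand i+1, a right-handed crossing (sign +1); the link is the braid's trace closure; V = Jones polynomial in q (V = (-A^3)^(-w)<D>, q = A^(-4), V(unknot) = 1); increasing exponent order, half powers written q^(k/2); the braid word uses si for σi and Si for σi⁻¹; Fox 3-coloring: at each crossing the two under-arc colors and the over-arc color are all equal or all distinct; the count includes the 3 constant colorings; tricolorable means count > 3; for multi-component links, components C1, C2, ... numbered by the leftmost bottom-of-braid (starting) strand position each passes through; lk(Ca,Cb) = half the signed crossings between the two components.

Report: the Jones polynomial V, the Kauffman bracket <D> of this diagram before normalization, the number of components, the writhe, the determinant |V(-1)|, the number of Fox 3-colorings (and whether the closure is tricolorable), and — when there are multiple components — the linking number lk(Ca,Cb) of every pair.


V = -q^(1/2) - q^(3/2) - q^(5/2) + q^(9/2)
<D> = -A^-9 + A^-1 + A^3 + A^7 (w = +3)
2 components over 7 crossings, w = +3
lk(C1,C2): 0
27 Fox colorings among 3^8, |V(-1)| = 0: tricolorable
why: summing lk over 1 pair gives 0


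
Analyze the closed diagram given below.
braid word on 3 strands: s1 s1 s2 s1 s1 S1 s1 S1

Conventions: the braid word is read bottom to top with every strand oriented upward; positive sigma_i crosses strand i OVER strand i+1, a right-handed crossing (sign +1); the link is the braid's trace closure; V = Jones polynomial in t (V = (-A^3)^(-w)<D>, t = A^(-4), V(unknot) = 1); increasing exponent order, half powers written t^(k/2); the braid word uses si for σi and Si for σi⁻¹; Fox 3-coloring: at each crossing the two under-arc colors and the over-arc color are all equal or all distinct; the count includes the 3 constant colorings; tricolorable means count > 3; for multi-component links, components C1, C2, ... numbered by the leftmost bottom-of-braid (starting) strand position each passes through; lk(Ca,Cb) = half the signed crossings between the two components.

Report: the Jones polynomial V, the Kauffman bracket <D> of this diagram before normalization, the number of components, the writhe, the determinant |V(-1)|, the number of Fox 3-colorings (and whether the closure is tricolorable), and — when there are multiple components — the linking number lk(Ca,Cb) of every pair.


Jones polynomial: V(t) = t + t^3 - t^4
<D> = -A^-4 + 1 + A^8; writhe +4
components 1, writhe +4 (8 crossings)
3-colorings: 9 of 3^8, det 3 — tricolorable
note: free reduction leaves σ1 σ1 σ2 σ1 of the original 8 letters


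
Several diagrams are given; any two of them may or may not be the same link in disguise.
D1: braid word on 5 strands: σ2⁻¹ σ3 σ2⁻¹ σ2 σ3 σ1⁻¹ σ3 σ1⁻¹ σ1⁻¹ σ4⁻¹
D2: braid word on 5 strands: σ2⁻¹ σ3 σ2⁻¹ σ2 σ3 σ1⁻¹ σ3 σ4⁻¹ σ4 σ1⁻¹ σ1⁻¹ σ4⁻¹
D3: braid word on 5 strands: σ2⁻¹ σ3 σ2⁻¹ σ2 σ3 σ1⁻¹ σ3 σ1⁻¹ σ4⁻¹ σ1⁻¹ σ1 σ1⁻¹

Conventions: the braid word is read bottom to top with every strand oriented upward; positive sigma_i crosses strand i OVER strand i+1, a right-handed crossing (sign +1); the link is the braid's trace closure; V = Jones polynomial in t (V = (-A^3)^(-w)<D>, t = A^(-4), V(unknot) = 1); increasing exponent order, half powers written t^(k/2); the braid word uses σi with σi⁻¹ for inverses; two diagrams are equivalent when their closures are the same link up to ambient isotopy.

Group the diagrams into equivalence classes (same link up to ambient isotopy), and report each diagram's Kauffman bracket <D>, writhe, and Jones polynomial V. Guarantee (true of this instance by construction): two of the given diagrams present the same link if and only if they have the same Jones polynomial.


equivalence classes: {D1, D2, D3}
D1 (bracket -A^-18 + A^-14 - A^-10 + 3A^-6 - A^-2 + A^2 - A^6; 10 crossings at w = -2): V = -t^-3 + t^-2 - t^-1 + 3 - t + t^2 - t^3
V(D2) = -t^-3 + t^-2 - t^-1 + 3 - t + t^2 - t^3  [12 crossings, <D> = -A^-18 + A^-14 - A^-10 + 3A^-6 - A^-2 + A^2 - A^6, w = -2]
D3 (bracket -A^-18 + A^-14 - A^-10 + 3A^-6 - A^-2 + A^2 - A^6; 12 crossings at w = -2): V = -t^-3 + t^-2 - t^-1 + 3 - t + t^2 - t^3
key observation: all 3 diagrams share one V(t), hence one class


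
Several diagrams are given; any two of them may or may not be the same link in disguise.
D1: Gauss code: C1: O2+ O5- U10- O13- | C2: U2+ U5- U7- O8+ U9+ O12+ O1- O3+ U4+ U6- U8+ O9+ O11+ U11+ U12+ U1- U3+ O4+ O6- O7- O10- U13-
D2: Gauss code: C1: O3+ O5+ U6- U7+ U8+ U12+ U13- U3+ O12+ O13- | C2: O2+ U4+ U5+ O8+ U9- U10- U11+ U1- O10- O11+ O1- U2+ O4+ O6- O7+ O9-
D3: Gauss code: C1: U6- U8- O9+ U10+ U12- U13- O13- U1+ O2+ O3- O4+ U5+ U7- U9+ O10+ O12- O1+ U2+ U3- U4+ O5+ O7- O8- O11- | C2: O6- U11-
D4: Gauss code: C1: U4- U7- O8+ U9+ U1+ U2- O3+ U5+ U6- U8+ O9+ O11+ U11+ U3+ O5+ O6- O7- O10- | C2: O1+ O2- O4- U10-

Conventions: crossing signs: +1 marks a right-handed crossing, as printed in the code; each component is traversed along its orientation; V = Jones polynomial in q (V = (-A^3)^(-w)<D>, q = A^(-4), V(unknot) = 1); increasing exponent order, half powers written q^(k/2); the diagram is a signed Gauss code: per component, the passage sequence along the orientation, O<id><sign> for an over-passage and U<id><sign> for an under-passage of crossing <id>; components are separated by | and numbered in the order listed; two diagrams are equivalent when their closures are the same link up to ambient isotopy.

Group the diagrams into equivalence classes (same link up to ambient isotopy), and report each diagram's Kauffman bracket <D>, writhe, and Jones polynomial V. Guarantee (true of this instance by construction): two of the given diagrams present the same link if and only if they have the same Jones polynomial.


classes: {D1, D3, D4} | {D2}
V(D1) = -q^(-3/2) - 2q^(1/2) + q^(3/2) - q^(5/2) + q^(7/2)  [13 crossings, <D> = -A^-11 + A^-7 - A^-3 + 2A + A^9, w = +1]
V(D2) = -q^(1/2) - q^(5/2)  [13 crossings, <D> = A^-1 + A^7, w = +3]
V(D3) = -q^(-3/2) - 2q^(1/2) + q^(3/2) - q^(5/2) + q^(7/2)  [13 crossings, <D> = -A^-17 + A^-13 - A^-9 + 2A^-5 + A^3, w = -1]
V(D4) = -q^(-3/2) - 2q^(1/2) + q^(3/2) - q^(5/2) + q^(7/2)  (w +1, c 11, <D> = -A^-11 + A^-7 - A^-3 + 2A + A^9)
note: 2 classes among 4 diagrams; unequal V(q) rules out equality


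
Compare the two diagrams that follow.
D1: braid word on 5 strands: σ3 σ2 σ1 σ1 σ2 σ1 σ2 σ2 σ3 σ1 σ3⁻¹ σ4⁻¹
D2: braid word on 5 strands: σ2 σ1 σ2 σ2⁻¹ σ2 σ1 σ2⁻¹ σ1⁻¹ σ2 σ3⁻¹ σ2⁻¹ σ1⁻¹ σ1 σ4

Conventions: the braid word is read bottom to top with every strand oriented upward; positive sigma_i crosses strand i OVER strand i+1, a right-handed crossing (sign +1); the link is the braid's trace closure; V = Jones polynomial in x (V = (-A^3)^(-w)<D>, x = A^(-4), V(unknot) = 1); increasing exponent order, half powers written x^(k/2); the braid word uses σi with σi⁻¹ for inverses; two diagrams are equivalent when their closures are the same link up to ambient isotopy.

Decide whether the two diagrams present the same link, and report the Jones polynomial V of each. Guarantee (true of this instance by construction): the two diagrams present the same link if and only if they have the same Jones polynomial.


equivalent: no
V(D1) = x^3 + x^5 + x^7 + x^9  (w +8, c 12, <D> = A^-12 + A^-4 + A^4 + A^12)
V(D2) = 1 + x + x^2 + x^3  [14 crossings, <D> = A^-6 + A^-2 + A^2 + A^6, w = +2]
key observation: V(x) takes 2 values over 2 diagrams, fixing the grouping


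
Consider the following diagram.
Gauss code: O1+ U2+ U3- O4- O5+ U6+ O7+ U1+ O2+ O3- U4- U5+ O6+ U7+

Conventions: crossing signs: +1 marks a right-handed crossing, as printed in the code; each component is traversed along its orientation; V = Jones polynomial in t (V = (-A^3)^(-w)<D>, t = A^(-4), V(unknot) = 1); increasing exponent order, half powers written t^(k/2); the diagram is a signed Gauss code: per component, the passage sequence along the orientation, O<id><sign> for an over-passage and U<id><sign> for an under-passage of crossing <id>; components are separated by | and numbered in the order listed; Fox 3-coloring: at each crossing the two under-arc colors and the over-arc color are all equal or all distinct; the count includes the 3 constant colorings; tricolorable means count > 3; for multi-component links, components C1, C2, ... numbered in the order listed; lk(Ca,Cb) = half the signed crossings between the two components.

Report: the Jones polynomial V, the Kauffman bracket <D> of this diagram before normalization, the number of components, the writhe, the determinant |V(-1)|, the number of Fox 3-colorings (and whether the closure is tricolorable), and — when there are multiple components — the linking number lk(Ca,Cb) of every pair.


Jones polynomial: V(t) = t + t^3 - t^4
<D> = A^-7 - A^-3 - A^5; writhe +3
components 1, writhe +3 (7 crossings)
3-colorings: 9 of 3^7, det 3 — tricolorable
note: the span of V is 3, forcing >= 3 crossings in any diagram


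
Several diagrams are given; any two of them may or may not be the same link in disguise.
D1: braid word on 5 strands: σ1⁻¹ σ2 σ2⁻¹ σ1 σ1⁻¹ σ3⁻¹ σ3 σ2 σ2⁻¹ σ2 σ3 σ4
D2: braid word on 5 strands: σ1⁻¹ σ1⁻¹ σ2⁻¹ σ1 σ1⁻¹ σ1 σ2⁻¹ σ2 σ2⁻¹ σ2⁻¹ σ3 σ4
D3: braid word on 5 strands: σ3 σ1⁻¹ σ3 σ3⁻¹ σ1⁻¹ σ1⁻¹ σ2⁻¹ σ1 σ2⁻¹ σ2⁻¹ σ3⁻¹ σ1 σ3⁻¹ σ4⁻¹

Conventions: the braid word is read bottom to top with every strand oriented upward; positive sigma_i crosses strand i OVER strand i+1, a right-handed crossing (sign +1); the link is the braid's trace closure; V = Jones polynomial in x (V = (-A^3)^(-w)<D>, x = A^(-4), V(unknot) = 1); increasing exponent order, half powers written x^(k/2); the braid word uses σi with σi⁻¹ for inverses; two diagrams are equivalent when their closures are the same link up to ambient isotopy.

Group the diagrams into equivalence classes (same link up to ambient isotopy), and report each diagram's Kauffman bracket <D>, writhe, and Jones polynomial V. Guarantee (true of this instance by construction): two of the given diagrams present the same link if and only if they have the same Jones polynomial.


classes: {D1} | {D2, D3}
V(D1) = 1  [12 crossings, <D> = A^6, w = +2]
V(D2) = -x^-6 + x^-5 - x^-4 + 2x^-3 - x^-2 + x^-1  [12 crossings, <D> = A^-2 - A^2 + 2A^6 - A^10 + A^14 - A^18, w = -2]
V(D3) = -x^-6 + x^-5 - x^-4 + 2x^-3 - x^-2 + x^-1  (w -6, c 14, <D> = A^-14 - A^-10 + 2A^-6 - A^-2 + A^2 - A^6)
insight: V(x) takes 2 values over 3 diagrams, fixing the grouping


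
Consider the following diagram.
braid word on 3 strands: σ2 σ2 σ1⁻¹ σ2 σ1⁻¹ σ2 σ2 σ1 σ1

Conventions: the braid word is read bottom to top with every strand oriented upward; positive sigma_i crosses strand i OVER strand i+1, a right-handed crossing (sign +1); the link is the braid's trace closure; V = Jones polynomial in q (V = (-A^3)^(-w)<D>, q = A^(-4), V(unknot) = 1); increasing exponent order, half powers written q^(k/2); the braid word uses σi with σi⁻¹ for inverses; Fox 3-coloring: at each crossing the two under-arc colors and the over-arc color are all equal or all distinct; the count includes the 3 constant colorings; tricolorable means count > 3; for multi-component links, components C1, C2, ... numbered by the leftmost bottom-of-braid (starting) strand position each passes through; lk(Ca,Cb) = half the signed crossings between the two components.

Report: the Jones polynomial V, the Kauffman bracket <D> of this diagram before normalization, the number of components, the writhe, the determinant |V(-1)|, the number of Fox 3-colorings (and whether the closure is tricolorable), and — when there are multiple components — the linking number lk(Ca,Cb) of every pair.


Jones polynomial: V(q) = -2q^(3/2) + 3q^(5/2) - 5q^(7/2) + 5q^(9/2) - 5q^(11/2) + 4q^(13/2) - 3q^(15/2) + q^(17/2)
<D> = -A^-19 + 3A^-15 - 4A^-11 + 5A^-7 - 5A^-3 + 5A - 3A^5 + 2A^9; writhe +5
components 2, writhe +5 (9 crossings)
linking number lk(C1,C2) = +2
3-colorings: 3 of 3^9, det 28 — not tricolorable
note: the 1 component pair carries total linking +2


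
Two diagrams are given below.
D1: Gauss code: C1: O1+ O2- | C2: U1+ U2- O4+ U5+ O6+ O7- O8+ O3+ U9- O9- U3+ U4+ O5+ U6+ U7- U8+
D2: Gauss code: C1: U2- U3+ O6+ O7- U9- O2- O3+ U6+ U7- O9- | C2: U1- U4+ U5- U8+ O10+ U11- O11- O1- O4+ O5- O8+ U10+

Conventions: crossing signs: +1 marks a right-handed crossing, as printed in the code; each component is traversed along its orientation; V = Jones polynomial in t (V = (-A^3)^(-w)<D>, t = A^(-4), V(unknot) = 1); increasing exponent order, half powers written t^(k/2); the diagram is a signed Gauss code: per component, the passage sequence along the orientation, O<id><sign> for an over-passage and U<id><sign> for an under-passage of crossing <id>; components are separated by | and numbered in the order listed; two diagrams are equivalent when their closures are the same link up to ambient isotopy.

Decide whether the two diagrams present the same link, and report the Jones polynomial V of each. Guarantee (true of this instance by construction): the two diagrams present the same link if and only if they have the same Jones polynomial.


equivalent: no
D1 (bracket -A^-9 + A^-1 + A^3 + A^7; 9 crossings at w = +3): V = -t^(1/2) - t^(3/2) - t^(5/2) + t^(9/2)
V(D2) = -t^(-1/2) - t^(1/2)  (w -1, c 11, <D> = A^-5 + A^-1)
key observation: 2 classes among 2 diagrams; unequal V(t) rules out equality


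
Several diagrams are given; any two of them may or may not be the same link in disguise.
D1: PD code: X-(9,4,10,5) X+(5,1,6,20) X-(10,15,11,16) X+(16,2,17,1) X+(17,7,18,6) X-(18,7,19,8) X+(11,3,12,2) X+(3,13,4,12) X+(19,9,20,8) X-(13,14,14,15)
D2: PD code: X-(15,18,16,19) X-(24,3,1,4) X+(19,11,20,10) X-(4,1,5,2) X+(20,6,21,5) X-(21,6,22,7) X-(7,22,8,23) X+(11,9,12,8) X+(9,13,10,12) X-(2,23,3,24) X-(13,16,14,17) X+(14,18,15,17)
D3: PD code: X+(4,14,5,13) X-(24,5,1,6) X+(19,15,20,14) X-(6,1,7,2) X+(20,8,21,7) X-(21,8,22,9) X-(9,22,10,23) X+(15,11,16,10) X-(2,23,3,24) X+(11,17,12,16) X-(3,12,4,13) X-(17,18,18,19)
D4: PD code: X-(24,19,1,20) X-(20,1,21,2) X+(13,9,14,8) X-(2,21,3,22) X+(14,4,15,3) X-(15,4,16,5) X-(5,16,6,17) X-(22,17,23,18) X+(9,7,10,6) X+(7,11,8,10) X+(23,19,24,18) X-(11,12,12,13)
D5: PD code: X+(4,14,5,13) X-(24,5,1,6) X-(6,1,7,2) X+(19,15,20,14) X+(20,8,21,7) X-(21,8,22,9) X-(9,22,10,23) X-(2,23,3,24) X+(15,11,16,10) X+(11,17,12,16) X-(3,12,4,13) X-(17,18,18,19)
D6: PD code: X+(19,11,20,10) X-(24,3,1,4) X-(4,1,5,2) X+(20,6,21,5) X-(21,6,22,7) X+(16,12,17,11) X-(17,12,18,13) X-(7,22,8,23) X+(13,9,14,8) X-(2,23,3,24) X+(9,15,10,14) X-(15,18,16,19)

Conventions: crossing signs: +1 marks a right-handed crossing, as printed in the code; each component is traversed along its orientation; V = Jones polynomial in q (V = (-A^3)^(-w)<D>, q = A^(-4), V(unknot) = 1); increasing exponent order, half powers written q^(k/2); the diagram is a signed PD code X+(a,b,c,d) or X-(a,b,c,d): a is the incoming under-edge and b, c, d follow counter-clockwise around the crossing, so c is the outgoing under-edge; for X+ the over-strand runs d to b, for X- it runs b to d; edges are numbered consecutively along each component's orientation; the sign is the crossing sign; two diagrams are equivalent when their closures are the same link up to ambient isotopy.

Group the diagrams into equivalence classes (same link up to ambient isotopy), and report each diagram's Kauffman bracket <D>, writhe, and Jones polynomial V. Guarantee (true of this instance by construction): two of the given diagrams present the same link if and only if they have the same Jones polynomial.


grouping into links: {D1} | {D2, D3, D4, D5, D6}
V(D1) = q + q^3 - q^4  (w +2, c 10, <D> = -A^-10 + A^-6 + A^2)
V(D2) = -q^-3 + q^-2 - q^-1 + 3 - q + q^2 - q^3  [12 crossings, <D> = -A^-18 + A^-14 - A^-10 + 3A^-6 - A^-2 + A^2 - A^6, w = -2]
V(D3) = -q^-3 + q^-2 - q^-1 + 3 - q + q^2 - q^3  (w -2, c 12, <D> = -A^-18 + A^-14 - A^-10 + 3A^-6 - A^-2 + A^2 - A^6)
V(D4) = -q^-3 + q^-2 - q^-1 + 3 - q + q^2 - q^3  [12 crossings, <D> = -A^-18 + A^-14 - A^-10 + 3A^-6 - A^-2 + A^2 - A^6, w = -2]
D5 (bracket -A^-18 + A^-14 - A^-10 + 3A^-6 - A^-2 + A^2 - A^6; 12 crossings at w = -2): V = -q^-3 + q^-2 - q^-1 + 3 - q + q^2 - q^3
V(D6) = -q^-3 + q^-2 - q^-1 + 3 - q + q^2 - q^3  [12 crossings, <D> = -A^-18 + A^-14 - A^-10 + 3A^-6 - A^-2 + A^2 - A^6, w = -2]
why: 2 classes among 6 diagrams; unequal V(q) rules out equality


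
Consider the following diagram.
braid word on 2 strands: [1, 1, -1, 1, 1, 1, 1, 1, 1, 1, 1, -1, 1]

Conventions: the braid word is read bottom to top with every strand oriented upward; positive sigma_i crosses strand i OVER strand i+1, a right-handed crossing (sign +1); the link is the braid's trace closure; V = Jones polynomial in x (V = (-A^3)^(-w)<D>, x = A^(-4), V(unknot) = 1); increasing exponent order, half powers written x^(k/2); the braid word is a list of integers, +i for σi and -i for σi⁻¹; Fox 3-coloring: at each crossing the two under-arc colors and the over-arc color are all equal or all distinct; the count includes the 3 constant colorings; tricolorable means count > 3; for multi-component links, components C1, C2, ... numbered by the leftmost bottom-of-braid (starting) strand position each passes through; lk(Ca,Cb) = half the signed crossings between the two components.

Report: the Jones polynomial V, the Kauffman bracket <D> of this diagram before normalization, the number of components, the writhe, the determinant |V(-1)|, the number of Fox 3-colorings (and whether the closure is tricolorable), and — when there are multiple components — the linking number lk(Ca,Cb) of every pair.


V(x) = x^4 + x^6 - x^7 + x^8 - x^9 + x^10 - x^11 + x^12 - x^13
bracket: A^-25 - A^-21 + A^-17 - A^-13 + A^-9 - A^-5 + A^-1 - A^3 - A^11, w = +9
1 component, writhe +9, over 13 crossings
det 9, colorings 9 of 3^13 — tricolorable
observation: w = +9 (over 13 crossings) is diagram-only; (-A^3)^(-9) removes it from V


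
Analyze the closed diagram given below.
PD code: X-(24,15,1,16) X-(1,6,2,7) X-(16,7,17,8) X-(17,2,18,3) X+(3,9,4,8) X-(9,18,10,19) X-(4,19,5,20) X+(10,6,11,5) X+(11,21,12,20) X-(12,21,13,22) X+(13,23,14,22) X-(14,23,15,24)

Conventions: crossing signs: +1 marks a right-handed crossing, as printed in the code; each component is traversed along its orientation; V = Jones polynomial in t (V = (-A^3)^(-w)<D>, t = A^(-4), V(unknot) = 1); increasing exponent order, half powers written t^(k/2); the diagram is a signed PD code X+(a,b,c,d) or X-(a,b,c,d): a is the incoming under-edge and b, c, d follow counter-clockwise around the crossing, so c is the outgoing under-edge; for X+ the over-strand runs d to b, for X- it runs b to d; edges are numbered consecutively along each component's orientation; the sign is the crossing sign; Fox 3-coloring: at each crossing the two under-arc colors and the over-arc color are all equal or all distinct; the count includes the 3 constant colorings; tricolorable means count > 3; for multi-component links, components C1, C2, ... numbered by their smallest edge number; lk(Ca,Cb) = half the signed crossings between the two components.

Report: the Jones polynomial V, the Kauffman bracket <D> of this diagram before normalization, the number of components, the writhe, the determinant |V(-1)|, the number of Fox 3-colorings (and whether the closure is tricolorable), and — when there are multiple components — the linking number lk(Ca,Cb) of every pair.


Jones polynomial: V(t) = -t^-6 + t^-5 - t^-4 + 2t^-3 - t^-2 + t^-1
<D> = A^-8 - A^-4 + 2 - A^4 + A^8 - A^12; writhe -4
components 1, writhe -4 (12 crossings)
3-colorings: 3 of 3^12, det 7 — not tricolorable
note: |V(-1)| = 7: so not tricolorable, since 3 does not divide 7


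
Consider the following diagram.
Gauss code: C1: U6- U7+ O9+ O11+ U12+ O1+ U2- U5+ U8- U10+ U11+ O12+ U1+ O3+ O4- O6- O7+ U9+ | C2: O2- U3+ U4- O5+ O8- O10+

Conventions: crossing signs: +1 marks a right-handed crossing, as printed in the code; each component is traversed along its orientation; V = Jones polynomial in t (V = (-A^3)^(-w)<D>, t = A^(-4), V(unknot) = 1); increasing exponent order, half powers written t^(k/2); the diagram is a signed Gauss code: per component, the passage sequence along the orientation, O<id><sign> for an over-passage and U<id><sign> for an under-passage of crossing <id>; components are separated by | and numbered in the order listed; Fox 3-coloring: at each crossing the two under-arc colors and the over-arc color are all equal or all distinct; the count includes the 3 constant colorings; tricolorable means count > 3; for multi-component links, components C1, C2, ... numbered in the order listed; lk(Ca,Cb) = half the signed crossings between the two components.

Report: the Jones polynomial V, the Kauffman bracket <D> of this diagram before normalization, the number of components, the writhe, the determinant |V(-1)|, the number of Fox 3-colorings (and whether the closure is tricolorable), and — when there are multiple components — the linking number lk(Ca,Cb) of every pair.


Jones polynomial: V(t) = -t^(1/2) - t^(3/2) - t^(5/2) + t^(9/2)
<D> = A^-6 - A^2 - A^6 - A^10; writhe +4
components 2, writhe +4 (12 crossings)
linking number lk(C1,C2) = 0
3-colorings: 27 of 3^12, det 0 — tricolorable
note: |V(-1)| = 0: so tricolorable, since 3 divides 0


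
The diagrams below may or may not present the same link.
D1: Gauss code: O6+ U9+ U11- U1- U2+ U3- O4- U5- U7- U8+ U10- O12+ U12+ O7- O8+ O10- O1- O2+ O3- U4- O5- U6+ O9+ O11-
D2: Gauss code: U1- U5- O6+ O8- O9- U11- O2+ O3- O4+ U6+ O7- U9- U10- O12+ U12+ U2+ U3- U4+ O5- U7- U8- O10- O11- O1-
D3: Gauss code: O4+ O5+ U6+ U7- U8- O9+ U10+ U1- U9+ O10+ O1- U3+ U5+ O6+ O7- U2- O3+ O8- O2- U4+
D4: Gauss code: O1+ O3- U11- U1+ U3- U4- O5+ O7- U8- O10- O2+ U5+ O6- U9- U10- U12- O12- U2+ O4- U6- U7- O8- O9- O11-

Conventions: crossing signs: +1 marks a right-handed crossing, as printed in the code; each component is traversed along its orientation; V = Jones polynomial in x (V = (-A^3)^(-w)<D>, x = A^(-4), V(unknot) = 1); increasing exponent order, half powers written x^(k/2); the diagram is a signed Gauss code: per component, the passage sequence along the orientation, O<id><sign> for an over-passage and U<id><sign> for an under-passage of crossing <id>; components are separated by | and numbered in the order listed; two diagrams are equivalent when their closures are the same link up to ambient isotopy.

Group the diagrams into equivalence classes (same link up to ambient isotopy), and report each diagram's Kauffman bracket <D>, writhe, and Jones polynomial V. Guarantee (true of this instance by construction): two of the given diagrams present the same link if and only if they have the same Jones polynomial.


classes: {D1} | {D2, D4} | {D3}
V(D1) = -x^-4 + x^-3 + x^-1  [12 crossings, <D> = A^-2 + A^6 - A^10, w = -2]
V(D2) = -x^-6 + x^-5 - x^-4 + 2x^-3 - x^-2 + x^-1  (w -4, c 12, <D> = A^-8 - A^-4 + 2 - A^4 + A^8 - A^12)
V(D3) = 1  [10 crossings, <D> = A^6, w = +2]
V(D4) = -x^-6 + x^-5 - x^-4 + 2x^-3 - x^-2 + x^-1  (w -6, c 12, <D> = A^-14 - A^-10 + 2A^-6 - A^-2 + A^2 - A^6)
note: V(x) takes 3 values over 4 diagrams, fixing the grouping


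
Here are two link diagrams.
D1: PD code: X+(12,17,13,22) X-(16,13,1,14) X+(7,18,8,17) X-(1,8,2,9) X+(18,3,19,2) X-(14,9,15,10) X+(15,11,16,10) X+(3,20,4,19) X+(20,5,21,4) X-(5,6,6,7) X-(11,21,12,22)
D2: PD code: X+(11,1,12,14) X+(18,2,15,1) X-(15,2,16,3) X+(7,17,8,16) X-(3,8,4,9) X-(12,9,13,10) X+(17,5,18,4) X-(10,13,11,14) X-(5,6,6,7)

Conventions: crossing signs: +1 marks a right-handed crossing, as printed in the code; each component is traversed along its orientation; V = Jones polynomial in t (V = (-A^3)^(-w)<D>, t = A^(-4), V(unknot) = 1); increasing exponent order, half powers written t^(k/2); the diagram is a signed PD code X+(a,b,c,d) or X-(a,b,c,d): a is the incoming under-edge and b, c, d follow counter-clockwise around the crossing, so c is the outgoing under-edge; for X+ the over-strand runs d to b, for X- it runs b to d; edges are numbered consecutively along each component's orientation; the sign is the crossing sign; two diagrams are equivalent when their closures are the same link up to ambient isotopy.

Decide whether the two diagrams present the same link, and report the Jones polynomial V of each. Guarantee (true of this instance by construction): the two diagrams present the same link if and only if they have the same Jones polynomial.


equivalent: no
D1 (bracket A^-19 - A^-15 + A^-11 + A^-3; 11 crossings at w = +1): V = -t^(3/2) - t^(7/2) + t^(9/2) - t^(11/2)
V(D2) = -t^(1/2) - t^(5/2)  [9 crossings, <D> = A^-13 + A^-5, w = -1]
observation: 2 classes among 2 diagrams; unequal V(t) rules out equality


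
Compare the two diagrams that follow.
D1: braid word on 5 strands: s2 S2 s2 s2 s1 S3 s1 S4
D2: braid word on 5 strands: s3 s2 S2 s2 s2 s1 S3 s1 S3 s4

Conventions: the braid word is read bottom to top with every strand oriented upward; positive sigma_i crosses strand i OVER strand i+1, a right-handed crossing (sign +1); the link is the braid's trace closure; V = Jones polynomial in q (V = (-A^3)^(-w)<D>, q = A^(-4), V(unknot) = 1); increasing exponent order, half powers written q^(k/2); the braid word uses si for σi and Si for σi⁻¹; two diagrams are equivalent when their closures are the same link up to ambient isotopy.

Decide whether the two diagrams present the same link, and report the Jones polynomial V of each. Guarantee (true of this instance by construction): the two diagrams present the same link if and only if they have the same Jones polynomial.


equivalent: yes
D1 (bracket A^-14 + 2A^-6 + A^2; 8 crossings at w = +2): V = q + 2q^3 + q^5
D2 (bracket A^-8 + 2 + A^8; 10 crossings at w = +4): V = q + 2q^3 + q^5
key observation: one V(q) for all 2 diagrams — one class (guaranteed)


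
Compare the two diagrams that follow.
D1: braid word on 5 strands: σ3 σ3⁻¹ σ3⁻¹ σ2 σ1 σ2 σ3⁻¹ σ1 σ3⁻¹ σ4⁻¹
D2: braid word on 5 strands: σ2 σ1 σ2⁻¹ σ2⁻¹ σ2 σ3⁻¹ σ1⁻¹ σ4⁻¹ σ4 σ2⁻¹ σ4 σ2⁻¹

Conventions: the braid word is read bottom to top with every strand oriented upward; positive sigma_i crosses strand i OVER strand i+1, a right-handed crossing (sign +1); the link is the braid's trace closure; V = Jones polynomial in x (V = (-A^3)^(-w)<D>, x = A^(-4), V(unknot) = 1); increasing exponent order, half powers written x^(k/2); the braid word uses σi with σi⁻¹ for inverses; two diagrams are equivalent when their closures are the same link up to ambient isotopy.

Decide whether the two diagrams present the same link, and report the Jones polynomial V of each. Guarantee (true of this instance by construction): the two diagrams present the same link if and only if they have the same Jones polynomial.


equivalent: no
V(D1) = -x^-3 + x^-2 - x^-1 + 3 - x + x^2 - x^3  (w 0, c 10, <D> = -A^-12 + A^-8 - A^-4 + 3 - A^4 + A^8 - A^12)
V(D2) = 1  [12 crossings, <D> = A^-6, w = -2]
key observation: comparing 2 Jones polynomials yields 2 groups


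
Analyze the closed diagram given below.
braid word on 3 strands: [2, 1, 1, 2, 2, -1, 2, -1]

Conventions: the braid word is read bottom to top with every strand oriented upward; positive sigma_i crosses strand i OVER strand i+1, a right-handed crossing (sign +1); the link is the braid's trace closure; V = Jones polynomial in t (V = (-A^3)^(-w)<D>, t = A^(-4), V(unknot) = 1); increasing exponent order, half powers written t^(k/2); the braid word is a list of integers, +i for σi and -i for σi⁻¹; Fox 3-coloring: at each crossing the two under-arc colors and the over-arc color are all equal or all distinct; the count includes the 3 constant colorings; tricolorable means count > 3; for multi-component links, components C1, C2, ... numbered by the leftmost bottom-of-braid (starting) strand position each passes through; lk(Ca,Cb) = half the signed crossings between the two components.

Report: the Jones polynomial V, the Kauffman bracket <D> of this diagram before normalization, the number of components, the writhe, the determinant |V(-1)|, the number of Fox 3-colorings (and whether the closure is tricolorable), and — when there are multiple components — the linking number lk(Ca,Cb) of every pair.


Jones polynomial: V(t) = 2t - 2t^2 + 3t^3 - 3t^4 + 2t^5 - 2t^6 + t^7
<D> = A^-16 - 2A^-12 + 2A^-8 - 3A^-4 + 3 - 2A^4 + 2A^8; writhe +4
components 1, writhe +4 (8 crossings)
3-colorings: 9 of 3^8, det 15 — tricolorable
note: V spans 6 powers of t: at least 6 crossings in any diagram


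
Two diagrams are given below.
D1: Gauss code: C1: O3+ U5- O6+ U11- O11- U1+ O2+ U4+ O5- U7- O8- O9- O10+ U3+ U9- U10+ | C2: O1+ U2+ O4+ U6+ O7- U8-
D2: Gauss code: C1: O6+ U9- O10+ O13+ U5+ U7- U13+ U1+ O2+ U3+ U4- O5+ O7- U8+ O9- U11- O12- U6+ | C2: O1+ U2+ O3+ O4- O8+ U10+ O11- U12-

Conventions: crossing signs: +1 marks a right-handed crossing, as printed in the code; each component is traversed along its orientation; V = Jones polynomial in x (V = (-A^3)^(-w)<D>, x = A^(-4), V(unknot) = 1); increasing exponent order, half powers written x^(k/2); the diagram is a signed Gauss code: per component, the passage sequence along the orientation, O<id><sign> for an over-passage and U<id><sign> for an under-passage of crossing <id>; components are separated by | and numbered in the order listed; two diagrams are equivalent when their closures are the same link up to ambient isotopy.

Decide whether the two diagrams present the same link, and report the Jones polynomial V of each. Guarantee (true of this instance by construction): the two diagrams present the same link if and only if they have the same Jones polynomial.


same link: yes
V(D1) = x^(-5/2) - 2x^(-3/2) + 2x^(-1/2) - 4x^(1/2) + 3x^(3/2) - 3x^(5/2) + 2x^(7/2) - x^(9/2)  [11 crossings, <D> = A^-15 - 2A^-11 + 3A^-7 - 3A^-3 + 4A - 2A^5 + 2A^9 - A^13, w = +1]
V(D2) = x^(-5/2) - 2x^(-3/2) + 2x^(-1/2) - 4x^(1/2) + 3x^(3/2) - 3x^(5/2) + 2x^(7/2) - x^(9/2)  (w +3, c 13, <D> = A^-9 - 2A^-5 + 3A^-1 - 3A^3 + 4A^7 - 2A^11 + 2A^15 - A^19)
note: from 11 to 13 crossings by R-moves: one link, two diagrams


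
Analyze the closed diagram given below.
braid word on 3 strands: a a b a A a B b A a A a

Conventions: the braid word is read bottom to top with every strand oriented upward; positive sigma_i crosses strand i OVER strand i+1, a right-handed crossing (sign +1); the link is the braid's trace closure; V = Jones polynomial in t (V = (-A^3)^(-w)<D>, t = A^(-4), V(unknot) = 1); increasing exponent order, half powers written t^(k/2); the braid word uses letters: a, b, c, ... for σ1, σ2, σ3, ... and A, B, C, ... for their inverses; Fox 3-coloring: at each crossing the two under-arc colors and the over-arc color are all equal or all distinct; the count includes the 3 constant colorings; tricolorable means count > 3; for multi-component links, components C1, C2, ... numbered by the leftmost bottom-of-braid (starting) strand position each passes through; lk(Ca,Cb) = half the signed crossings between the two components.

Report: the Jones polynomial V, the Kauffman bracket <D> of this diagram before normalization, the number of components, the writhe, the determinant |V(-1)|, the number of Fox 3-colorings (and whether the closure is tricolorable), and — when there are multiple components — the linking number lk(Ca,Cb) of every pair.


Jones polynomial: V(t) = t + t^3 - t^4
<D> = -A^-4 + 1 + A^8; writhe +4
components 1, writhe +4 (12 crossings)
3-colorings: 9 of 3^12, det 3 — tricolorable
note: |V(-1)| = 3: so tricolorable, since 3 divides 3


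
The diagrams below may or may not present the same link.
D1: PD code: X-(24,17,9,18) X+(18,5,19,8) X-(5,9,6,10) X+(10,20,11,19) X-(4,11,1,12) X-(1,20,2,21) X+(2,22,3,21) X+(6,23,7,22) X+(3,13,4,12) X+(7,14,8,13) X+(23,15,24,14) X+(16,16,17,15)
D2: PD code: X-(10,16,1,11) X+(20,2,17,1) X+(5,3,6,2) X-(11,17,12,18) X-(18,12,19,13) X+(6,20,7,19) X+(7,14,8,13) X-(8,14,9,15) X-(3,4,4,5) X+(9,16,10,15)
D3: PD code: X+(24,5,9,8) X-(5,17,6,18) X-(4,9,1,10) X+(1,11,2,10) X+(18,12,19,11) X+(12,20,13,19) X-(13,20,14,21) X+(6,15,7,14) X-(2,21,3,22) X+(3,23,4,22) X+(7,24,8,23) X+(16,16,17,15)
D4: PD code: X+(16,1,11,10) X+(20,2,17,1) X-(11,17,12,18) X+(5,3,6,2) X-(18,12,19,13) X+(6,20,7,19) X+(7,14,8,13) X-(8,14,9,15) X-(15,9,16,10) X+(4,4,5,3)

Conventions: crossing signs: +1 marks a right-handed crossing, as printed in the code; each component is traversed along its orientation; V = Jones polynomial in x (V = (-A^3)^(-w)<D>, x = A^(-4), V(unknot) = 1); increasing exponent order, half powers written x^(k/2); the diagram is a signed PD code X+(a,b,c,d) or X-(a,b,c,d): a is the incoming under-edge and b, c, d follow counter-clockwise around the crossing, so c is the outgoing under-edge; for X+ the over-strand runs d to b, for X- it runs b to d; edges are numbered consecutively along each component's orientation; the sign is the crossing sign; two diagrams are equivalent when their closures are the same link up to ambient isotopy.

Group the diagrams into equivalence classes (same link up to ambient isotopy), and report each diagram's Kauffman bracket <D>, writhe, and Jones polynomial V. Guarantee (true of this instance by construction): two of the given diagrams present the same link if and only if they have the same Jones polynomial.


grouping into links: {D1, D3} | {D2, D4}
V(D1) = 1 + x + x^2 + x^3  (w +4, c 12, <D> = 1 + A^4 + A^8 + A^12)
V(D2) = x^-2 + 2 + x^2  (w 0, c 10, <D> = A^-8 + 2 + A^8)
V(D3) = 1 + x + x^2 + x^3  [12 crossings, <D> = 1 + A^4 + A^8 + A^12, w = +4]
V(D4) = x^-2 + 2 + x^2  (w +2, c 10, <D> = A^-2 + 2A^6 + A^14)
why: 2 values of V(x) split the 4 diagrams


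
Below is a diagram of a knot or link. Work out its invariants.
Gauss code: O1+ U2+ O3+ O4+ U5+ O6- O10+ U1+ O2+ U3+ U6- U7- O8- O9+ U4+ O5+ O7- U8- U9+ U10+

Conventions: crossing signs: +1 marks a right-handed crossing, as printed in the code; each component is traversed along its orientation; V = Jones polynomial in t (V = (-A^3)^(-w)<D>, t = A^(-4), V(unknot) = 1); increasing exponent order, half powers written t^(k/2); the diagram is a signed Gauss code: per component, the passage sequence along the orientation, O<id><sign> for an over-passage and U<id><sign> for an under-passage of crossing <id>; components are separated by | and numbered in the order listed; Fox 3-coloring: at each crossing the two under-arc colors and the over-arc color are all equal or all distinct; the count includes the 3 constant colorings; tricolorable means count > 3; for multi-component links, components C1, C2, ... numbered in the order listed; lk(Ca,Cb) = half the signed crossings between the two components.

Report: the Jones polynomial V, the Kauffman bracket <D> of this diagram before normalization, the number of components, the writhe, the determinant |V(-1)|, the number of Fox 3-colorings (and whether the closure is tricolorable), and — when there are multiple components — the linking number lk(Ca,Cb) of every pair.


V = t^2 + t^4 - t^5 + t^6 - t^7
<D> = -A^-16 + A^-12 - A^-8 + A^-4 + A^4 (w = +4)
1 component over 10 crossings, w = +4
3 Fox colorings among 3^10, |V(-1)| = 5: not tricolorable
why: |V(-1)| = 5: so not tricolorable, since 3 does not divide 5


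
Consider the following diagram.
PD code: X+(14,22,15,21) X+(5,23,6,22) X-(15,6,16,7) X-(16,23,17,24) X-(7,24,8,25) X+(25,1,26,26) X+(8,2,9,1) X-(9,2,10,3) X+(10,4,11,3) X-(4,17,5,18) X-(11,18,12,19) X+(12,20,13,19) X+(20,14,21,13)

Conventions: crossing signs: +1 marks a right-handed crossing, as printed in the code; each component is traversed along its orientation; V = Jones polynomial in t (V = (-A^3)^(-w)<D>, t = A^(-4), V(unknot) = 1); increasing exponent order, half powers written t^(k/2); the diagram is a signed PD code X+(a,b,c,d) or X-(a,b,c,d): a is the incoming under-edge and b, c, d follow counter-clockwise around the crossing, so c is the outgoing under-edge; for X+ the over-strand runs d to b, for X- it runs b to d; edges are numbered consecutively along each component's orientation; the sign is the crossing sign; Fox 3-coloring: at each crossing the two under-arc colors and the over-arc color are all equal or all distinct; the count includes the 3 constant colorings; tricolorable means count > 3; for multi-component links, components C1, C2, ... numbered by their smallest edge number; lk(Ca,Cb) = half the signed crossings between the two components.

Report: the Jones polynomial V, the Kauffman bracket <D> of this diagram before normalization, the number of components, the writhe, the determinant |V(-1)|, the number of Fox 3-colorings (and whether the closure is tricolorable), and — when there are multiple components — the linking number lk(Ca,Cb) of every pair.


Jones polynomial: V(t) = t^-2 - t^-1 + 1 - t + t^2
<D> = -A^-5 + A^-1 - A^3 + A^7 - A^11; writhe +1
components 1, writhe +1 (13 crossings)
3-colorings: 3 of 3^13, det 5 — not tricolorable
note: V is palindromic (span 4, det 5): t -> 1/t fixes it; necessary, not sufficient, for amphichirality
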